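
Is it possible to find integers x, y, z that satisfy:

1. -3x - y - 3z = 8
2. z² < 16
Yes

Take x = 0, y = 1, z = -3. Substituting into each constraint:
  (1) -3(0) + (-1) - 3(-3) = 8 ✓
  (2) z² = (-3)² = 9, and 9 < 16 ✓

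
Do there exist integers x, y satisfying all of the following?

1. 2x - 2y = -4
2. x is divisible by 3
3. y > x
Yes

Take x = 0, y = 2. Substituting into each constraint:
  (1) 2(0) - 2(2) = -4 ✓
  (2) 0 = 3 × 0, remainder 0 ✓
  (3) 2 > 0 ✓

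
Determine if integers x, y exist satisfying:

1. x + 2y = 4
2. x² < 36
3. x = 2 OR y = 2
Yes

Take x = 0, y = 2. Substituting into each constraint:
  (1) 0 + 2(2) = 4 ✓
  (2) x² = (0)² = 0, and 0 < 36 ✓
  (3) y = 2, target 2 ✓ (second branch holds)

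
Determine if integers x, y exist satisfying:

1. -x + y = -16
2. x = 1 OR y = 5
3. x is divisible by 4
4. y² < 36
No

A contradictory subset is {-x + y = -16, x = 1 OR y = 5, x is divisible by 4}. No integer assignment can satisfy these jointly:

  - -x + y = -16: is a linear equation tying the variables together
  - x = 1 OR y = 5: forces a choice: either x = 1 or y = 5
  - x is divisible by 4: restricts x to multiples of 4

Split on the disjunction (x = 1 OR y = 5):
  • If x = 1: this contradicts the divisibility constraint — 1 is not a multiple of 4.
  • If y = 5: with y = 5, writing x = 4x', every remaining term of the linear equation is divisible by 4, so the left side is ≡ 0 (mod 4); but the right side -21 ≡ 3 (mod 4). No integers can satisfy it.
Both branches are infeasible, so the system has no integer solution.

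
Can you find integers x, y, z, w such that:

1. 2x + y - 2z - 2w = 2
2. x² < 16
Yes

Take x = 0, y = 2, z = 0, w = 0. Substituting into each constraint:
  (1) 2(0) + 2 - 2(0) - 2(0) = 2 ✓
  (2) x² = (0)² = 0, and 0 < 16 ✓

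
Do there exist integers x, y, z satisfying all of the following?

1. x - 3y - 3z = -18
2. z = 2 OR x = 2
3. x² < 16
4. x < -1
Yes

Take x = -3, y = 3, z = 2. Substituting into each constraint:
  (1) (-3) - 3(3) - 3(2) = -18 ✓
  (2) z = 2, target 2 ✓ (first branch holds)
  (3) x² = (-3)² = 9, and 9 < 16 ✓
  (4) -3 < -1 ✓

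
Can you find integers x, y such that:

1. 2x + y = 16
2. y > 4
Yes

Take x = 5, y = 6. Substituting into each constraint:
  (1) 2(5) + 6 = 16 ✓
  (2) 6 > 4 ✓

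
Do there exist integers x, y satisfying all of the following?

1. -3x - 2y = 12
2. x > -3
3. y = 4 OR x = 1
No

The full constraint system is jointly infeasible over the integers. Each constraint and what it forces:

  - -3x - 2y = 12: is a linear equation tying the variables together
  - x > -3: bounds one variable relative to a constant
  - y = 4 OR x = 1: forces a choice: either y = 4 or x = 1

Split on the disjunction (y = 4 OR x = 1):
  • If y = 4: with y = 4, every remaining term of the linear equation is divisible by 3, so the left side is ≡ 0 (mod 3); but the right side 20 ≡ 2 (mod 3). No integers can satisfy it.
  • If x = 1: with x = 1, every remaining term of the linear equation is divisible by 2, so the left side is ≡ 0 (mod 2); but the right side 15 ≡ 1 (mod 2). No integers can satisfy it.
Both branches are infeasible, so the system has no integer solution.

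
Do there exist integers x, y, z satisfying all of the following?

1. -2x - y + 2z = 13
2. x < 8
Yes

Take x = -7, y = 1, z = 0. Substituting into each constraint:
  (1) -2(-7) + (-1) + 2(0) = 13 ✓
  (2) -7 < 8 ✓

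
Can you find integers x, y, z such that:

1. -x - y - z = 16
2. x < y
Yes

Take x = -1, y = 0, z = -15. Substituting into each constraint:
  (1) 1 + 0 + 15 = 16 ✓
  (2) -1 < 0 ✓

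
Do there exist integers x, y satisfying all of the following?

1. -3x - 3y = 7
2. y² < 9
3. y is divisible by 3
No

Even the single constraint (-3x - 3y = 7) is infeasible over the integers.

  - -3x - 3y = 7: every term on the left is divisible by 3, so the LHS ≡ 0 (mod 3), but the RHS 7 is not — no integer solution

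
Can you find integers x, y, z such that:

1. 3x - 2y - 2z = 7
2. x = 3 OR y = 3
Yes

Take x = 5, y = 3, z = 1. Substituting into each constraint:
  (1) 3(5) - 2(3) - 2(1) = 7 ✓
  (2) y = 3, target 3 ✓ (second branch holds)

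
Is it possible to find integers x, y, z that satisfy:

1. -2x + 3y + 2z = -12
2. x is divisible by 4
Yes

Take x = 0, y = 0, z = -6. Substituting into each constraint:
  (1) -2(0) + 3(0) + 2(-6) = -12 ✓
  (2) 0 = 4 × 0, remainder 0 ✓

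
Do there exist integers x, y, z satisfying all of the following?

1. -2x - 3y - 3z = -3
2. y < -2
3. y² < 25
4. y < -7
No

A contradictory subset is {y² < 25, y < -7}. No integer assignment can satisfy these jointly:

  - y² < 25: restricts y to |y| ≤ 4
  - y < -7: bounds one variable relative to a constant

Direct contradiction: the bounds on y require y ≥ -4 and y ≤ -8 simultaneously, which is empty.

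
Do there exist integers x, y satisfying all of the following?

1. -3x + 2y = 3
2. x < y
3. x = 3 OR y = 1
Yes

Take x = 3, y = 6. Substituting into each constraint:
  (1) -3(3) + 2(6) = 3 ✓
  (2) 3 < 6 ✓
  (3) x = 3, target 3 ✓ (first branch holds)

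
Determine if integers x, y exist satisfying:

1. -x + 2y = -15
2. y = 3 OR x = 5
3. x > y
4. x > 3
Yes

Take x = 5, y = -5. Substituting into each constraint:
  (1) (-5) + 2(-5) = -15 ✓
  (2) x = 5, target 5 ✓ (second branch holds)
  (3) 5 > -5 ✓
  (4) 5 > 3 ✓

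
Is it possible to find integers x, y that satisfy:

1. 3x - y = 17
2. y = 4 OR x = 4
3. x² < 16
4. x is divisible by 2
No

The full constraint system is jointly infeasible over the integers. Each constraint and what it forces:

  - 3x - y = 17: is a linear equation tying the variables together
  - y = 4 OR x = 4: forces a choice: either y = 4 or x = 4
  - x² < 16: restricts x to |x| ≤ 3
  - x is divisible by 2: restricts x to multiples of 2

Split on the disjunction (y = 4 OR x = 4):
  • If y = 4: with y = 4, writing x = 2x', every remaining term of the linear equation is divisible by 6, so the left side is ≡ 0 (mod 6); but the right side 21 ≡ 3 (mod 6). No integers can satisfy it.
  • If x = 4: this contradicts x² < 16, which requires |x| ≤ 3.
Both branches are infeasible, so the system has no integer solution.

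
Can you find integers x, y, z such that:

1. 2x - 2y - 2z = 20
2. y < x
Yes

Take x = 1, y = 0, z = -9. Substituting into each constraint:
  (1) 2(1) - 2(0) - 2(-9) = 20 ✓
  (2) 0 < 1 ✓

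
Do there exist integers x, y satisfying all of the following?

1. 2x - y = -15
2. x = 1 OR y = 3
Yes

Take x = -6, y = 3. Substituting into each constraint:
  (1) 2(-6) + (-3) = -15 ✓
  (2) y = 3, target 3 ✓ (second branch holds)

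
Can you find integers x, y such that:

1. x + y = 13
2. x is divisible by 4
Yes

Take x = 0, y = 13. Substituting into each constraint:
  (1) 0 + 13 = 13 ✓
  (2) 0 = 4 × 0, remainder 0 ✓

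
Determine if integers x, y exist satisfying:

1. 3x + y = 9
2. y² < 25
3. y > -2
Yes

Take x = 3, y = 0. Substituting into each constraint:
  (1) 3(3) + 0 = 9 ✓
  (2) y² = (0)² = 0, and 0 < 25 ✓
  (3) 0 > -2 ✓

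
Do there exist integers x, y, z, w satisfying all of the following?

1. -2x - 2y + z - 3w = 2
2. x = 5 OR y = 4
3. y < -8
Yes

Take x = 5, y = -9, z = -6, w = 0. Substituting into each constraint:
  (1) -2(5) - 2(-9) + (-6) - 3(0) = 2 ✓
  (2) x = 5, target 5 ✓ (first branch holds)
  (3) -9 < -8 ✓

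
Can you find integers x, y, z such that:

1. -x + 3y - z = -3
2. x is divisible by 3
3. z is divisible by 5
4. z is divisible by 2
Yes

Take x = 0, y = -1, z = 0. Substituting into each constraint:
  (1) 0 + 3(-1) + 0 = -3 ✓
  (2) 0 = 3 × 0, remainder 0 ✓
  (3) 0 = 5 × 0, remainder 0 ✓
  (4) 0 = 2 × 0, remainder 0 ✓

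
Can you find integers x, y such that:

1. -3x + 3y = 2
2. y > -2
No

Even the single constraint (-3x + 3y = 2) is infeasible over the integers.

  - -3x + 3y = 2: every term on the left is divisible by 3, so the LHS ≡ 0 (mod 3), but the RHS 2 is not — no integer solution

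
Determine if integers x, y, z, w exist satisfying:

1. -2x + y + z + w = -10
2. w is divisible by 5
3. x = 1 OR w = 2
Yes

Take x = 1, y = -8, z = 0, w = 0. Substituting into each constraint:
  (1) -2(1) + (-8) + 0 + 0 = -10 ✓
  (2) 0 = 5 × 0, remainder 0 ✓
  (3) x = 1, target 1 ✓ (first branch holds)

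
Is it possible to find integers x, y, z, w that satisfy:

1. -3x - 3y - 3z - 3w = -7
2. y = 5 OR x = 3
No

Even the single constraint (-3x - 3y - 3z - 3w = -7) is infeasible over the integers.

  - -3x - 3y - 3z - 3w = -7: every term on the left is divisible by 3, so the LHS ≡ 0 (mod 3), but the RHS -7 is not — no integer solution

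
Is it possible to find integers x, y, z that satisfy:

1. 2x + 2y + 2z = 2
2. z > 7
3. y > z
Yes

Take x = -16, y = 9, z = 8. Substituting into each constraint:
  (1) 2(-16) + 2(9) + 2(8) = 2 ✓
  (2) 8 > 7 ✓
  (3) 9 > 8 ✓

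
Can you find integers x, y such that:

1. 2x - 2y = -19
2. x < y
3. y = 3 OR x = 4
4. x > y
No

Even the single constraint (2x - 2y = -19) is infeasible over the integers.

  - 2x - 2y = -19: every term on the left is divisible by 2, so the LHS ≡ 0 (mod 2), but the RHS -19 is not — no integer solution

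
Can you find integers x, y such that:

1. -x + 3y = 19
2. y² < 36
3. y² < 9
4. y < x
No

A contradictory subset is {-x + 3y = 19, y² < 9, y < x}. No integer assignment can satisfy these jointly:

  - -x + 3y = 19: is a linear equation tying the variables together
  - y² < 9: restricts y to |y| ≤ 2
  - y < x: bounds one variable relative to another variable

Propagating the comparison: x > y and y ≥ -2 give x ≥ -1. Range argument: with x ∈ [-1, ∞], y ∈ [-2, 2], the left side of the equation is at most 7, but the right side is 19 > 7. No integer solution exists.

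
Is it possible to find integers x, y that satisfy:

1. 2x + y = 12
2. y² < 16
Yes

Take x = 6, y = 0. Substituting into each constraint:
  (1) 2(6) + 0 = 12 ✓
  (2) y² = (0)² = 0, and 0 < 16 ✓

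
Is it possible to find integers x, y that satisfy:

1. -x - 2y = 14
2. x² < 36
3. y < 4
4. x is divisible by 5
Yes

Take x = 0, y = -7. Substituting into each constraint:
  (1) 0 - 2(-7) = 14 ✓
  (2) x² = (0)² = 0, and 0 < 36 ✓
  (3) -7 < 4 ✓
  (4) 0 = 5 × 0, remainder 0 ✓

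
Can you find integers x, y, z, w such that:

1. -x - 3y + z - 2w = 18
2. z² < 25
Yes

Take x = 0, y = -6, z = 0, w = 0. Substituting into each constraint:
  (1) 0 - 3(-6) + 0 - 2(0) = 18 ✓
  (2) z² = (0)² = 0, and 0 < 25 ✓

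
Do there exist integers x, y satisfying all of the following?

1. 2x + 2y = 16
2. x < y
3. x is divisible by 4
Yes

Take x = 0, y = 8. Substituting into each constraint:
  (1) 2(0) + 2(8) = 16 ✓
  (2) 0 < 8 ✓
  (3) 0 = 4 × 0, remainder 0 ✓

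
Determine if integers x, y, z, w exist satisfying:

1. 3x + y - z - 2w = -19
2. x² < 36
Yes

Take x = 1, y = 0, z = 0, w = 11. Substituting into each constraint:
  (1) 3(1) + 0 + 0 - 2(11) = -19 ✓
  (2) x² = (1)² = 1, and 1 < 36 ✓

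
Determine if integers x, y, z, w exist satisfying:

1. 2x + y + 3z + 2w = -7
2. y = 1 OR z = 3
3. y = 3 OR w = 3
Yes

Take x = -13, y = 1, z = 4, w = 3. Substituting into each constraint:
  (1) 2(-13) + 1 + 3(4) + 2(3) = -7 ✓
  (2) y = 1, target 1 ✓ (first branch holds)
  (3) w = 3, target 3 ✓ (second branch holds)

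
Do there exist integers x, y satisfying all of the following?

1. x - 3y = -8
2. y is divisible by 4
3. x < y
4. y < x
No

A contradictory subset is {x < y, y < x}. No integer assignment can satisfy these jointly:

  - x < y: bounds one variable relative to another variable
  - y < x: bounds one variable relative to another variable

Direct contradiction: y > x and x > y cannot both hold.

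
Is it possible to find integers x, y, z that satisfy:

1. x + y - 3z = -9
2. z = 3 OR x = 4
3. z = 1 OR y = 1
Yes

Take x = -1, y = 1, z = 3. Substituting into each constraint:
  (1) (-1) + 1 - 3(3) = -9 ✓
  (2) z = 3, target 3 ✓ (first branch holds)
  (3) y = 1, target 1 ✓ (second branch holds)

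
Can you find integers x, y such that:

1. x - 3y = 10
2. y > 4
Yes

Take x = 25, y = 5. Substituting into each constraint:
  (1) 25 - 3(5) = 10 ✓
  (2) 5 > 4 ✓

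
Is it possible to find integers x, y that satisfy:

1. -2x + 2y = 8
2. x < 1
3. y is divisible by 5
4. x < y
Yes

Take x = -4, y = 0. Substituting into each constraint:
  (1) -2(-4) + 2(0) = 8 ✓
  (2) -4 < 1 ✓
  (3) 0 = 5 × 0, remainder 0 ✓
  (4) -4 < 0 ✓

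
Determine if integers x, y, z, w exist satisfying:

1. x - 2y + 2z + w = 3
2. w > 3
Yes

Take x = 1, y = 1, z = 0, w = 4. Substituting into each constraint:
  (1) 1 - 2(1) + 2(0) + 4 = 3 ✓
  (2) 4 > 3 ✓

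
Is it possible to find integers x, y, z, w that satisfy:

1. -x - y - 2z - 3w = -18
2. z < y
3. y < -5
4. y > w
Yes

Take x = 59, y = -6, z = -7, w = -7. Substituting into each constraint:
  (1) (-59) + 6 - 2(-7) - 3(-7) = -18 ✓
  (2) -7 < -6 ✓
  (3) -6 < -5 ✓
  (4) -6 > -7 ✓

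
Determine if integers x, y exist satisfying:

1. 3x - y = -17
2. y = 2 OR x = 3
Yes

Take x = -5, y = 2. Substituting into each constraint:
  (1) 3(-5) + (-2) = -17 ✓
  (2) y = 2, target 2 ✓ (first branch holds)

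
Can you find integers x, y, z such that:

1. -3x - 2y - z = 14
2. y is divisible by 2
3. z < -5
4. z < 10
Yes

Take x = 0, y = 0, z = -14. Substituting into each constraint:
  (1) -3(0) - 2(0) + 14 = 14 ✓
  (2) 0 = 2 × 0, remainder 0 ✓
  (3) -14 < -5 ✓
  (4) -14 < 10 ✓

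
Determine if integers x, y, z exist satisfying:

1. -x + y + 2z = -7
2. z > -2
Yes

Take x = 0, y = -7, z = 0. Substituting into each constraint:
  (1) 0 + (-7) + 2(0) = -7 ✓
  (2) 0 > -2 ✓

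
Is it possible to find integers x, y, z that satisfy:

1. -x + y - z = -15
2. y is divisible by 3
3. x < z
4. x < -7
Yes

Take x = -8, y = 0, z = 23. Substituting into each constraint:
  (1) 8 + 0 + (-23) = -15 ✓
  (2) 0 = 3 × 0, remainder 0 ✓
  (3) -8 < 23 ✓
  (4) -8 < -7 ✓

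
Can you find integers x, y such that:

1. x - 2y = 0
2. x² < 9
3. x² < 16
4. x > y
Yes

Take x = 2, y = 1. Substituting into each constraint:
  (1) 2 - 2(1) = 0 ✓
  (2) x² = (2)² = 4, and 4 < 9 ✓
  (3) x² = (2)² = 4, and 4 < 16 ✓
  (4) 2 > 1 ✓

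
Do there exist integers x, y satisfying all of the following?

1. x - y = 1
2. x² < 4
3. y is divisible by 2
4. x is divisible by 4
No

A contradictory subset is {x - y = 1, y is divisible by 2, x is divisible by 4}. No integer assignment can satisfy these jointly:

  - x - y = 1: is a linear equation tying the variables together
  - y is divisible by 2: restricts y to multiples of 2
  - x is divisible by 4: restricts x to multiples of 4

Modular obstruction: writing x = 4x' and writing y = 2y', every remaining term of the linear equation is divisible by 2, so the left side is ≡ 0 (mod 2); but the right side 1 ≡ 1 (mod 2). No integers can satisfy it.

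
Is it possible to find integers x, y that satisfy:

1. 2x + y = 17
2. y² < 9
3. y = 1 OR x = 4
Yes

Take x = 8, y = 1. Substituting into each constraint:
  (1) 2(8) + 1 = 17 ✓
  (2) y² = (1)² = 1, and 1 < 9 ✓
  (3) y = 1, target 1 ✓ (first branch holds)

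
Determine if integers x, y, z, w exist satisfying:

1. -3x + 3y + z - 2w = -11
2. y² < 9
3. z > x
Yes

Take x = 6, y = 0, z = 7, w = 0. Substituting into each constraint:
  (1) -3(6) + 3(0) + 7 - 2(0) = -11 ✓
  (2) y² = (0)² = 0, and 0 < 9 ✓
  (3) 7 > 6 ✓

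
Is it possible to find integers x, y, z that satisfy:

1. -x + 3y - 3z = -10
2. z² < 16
Yes

Take x = 1, y = 0, z = 3. Substituting into each constraint:
  (1) (-1) + 3(0) - 3(3) = -10 ✓
  (2) z² = (3)² = 9, and 9 < 16 ✓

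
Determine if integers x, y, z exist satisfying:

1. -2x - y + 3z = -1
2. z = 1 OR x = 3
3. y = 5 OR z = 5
Yes

Take x = 3, y = 10, z = 5. Substituting into each constraint:
  (1) -2(3) + (-10) + 3(5) = -1 ✓
  (2) x = 3, target 3 ✓ (second branch holds)
  (3) z = 5, target 5 ✓ (second branch holds)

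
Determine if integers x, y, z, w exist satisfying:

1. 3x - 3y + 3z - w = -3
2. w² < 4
Yes

Take x = -1, y = 0, z = 0, w = 0. Substituting into each constraint:
  (1) 3(-1) - 3(0) + 3(0) + 0 = -3 ✓
  (2) w² = (0)² = 0, and 0 < 4 ✓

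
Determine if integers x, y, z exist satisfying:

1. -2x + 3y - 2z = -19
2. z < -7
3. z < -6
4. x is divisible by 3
Yes

Take x = 0, y = -13, z = -10. Substituting into each constraint:
  (1) -2(0) + 3(-13) - 2(-10) = -19 ✓
  (2) -10 < -7 ✓
  (3) -10 < -6 ✓
  (4) 0 = 3 × 0, remainder 0 ✓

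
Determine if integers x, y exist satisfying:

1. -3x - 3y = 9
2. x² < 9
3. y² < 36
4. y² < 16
Yes

Take x = 0, y = -3. Substituting into each constraint:
  (1) -3(0) - 3(-3) = 9 ✓
  (2) x² = (0)² = 0, and 0 < 9 ✓
  (3) y² = (-3)² = 9, and 9 < 36 ✓
  (4) y² = (-3)² = 9, and 9 < 16 ✓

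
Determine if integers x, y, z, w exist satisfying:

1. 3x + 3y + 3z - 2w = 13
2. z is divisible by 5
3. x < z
Yes

Take x = -1, y = 0, z = 0, w = -8. Substituting into each constraint:
  (1) 3(-1) + 3(0) + 3(0) - 2(-8) = 13 ✓
  (2) 0 = 5 × 0, remainder 0 ✓
  (3) -1 < 0 ✓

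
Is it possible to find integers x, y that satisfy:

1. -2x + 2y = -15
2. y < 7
No

Even the single constraint (-2x + 2y = -15) is infeasible over the integers.

  - -2x + 2y = -15: every term on the left is divisible by 2, so the LHS ≡ 0 (mod 2), but the RHS -15 is not — no integer solution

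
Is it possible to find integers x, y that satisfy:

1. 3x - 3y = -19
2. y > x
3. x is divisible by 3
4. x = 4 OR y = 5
No

Even the single constraint (3x - 3y = -19) is infeasible over the integers.

  - 3x - 3y = -19: every term on the left is divisible by 3, so the LHS ≡ 0 (mod 3), but the RHS -19 is not — no integer solution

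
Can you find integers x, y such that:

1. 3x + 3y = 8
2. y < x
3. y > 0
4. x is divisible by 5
No

Even the single constraint (3x + 3y = 8) is infeasible over the integers.

  - 3x + 3y = 8: every term on the left is divisible by 3, so the LHS ≡ 0 (mod 3), but the RHS 8 is not — no integer solution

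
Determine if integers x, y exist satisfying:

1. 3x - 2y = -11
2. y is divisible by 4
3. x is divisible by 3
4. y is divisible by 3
No

A contradictory subset is {3x - 2y = -11, y is divisible by 3}. No integer assignment can satisfy these jointly:

  - 3x - 2y = -11: is a linear equation tying the variables together
  - y is divisible by 3: restricts y to multiples of 3

Modular obstruction: writing y = 3y', every remaining term of the linear equation is divisible by 3, so the left side is ≡ 0 (mod 3); but the right side -11 ≡ 1 (mod 3). No integers can satisfy it.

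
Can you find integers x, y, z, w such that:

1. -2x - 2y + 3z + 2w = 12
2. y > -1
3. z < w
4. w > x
Yes

Take x = -5, y = 0, z = 0, w = 1. Substituting into each constraint:
  (1) -2(-5) - 2(0) + 3(0) + 2(1) = 12 ✓
  (2) 0 > -1 ✓
  (3) 0 < 1 ✓
  (4) 1 > -5 ✓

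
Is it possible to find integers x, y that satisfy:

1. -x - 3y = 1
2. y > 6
Yes

Take x = -22, y = 7. Substituting into each constraint:
  (1) 22 - 3(7) = 1 ✓
  (2) 7 > 6 ✓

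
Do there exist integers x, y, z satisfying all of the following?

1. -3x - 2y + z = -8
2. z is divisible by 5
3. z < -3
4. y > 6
Yes

Take x = -5, y = 9, z = -5. Substituting into each constraint:
  (1) -3(-5) - 2(9) + (-5) = -8 ✓
  (2) -5 = 5 × -1, remainder 0 ✓
  (3) -5 < -3 ✓
  (4) 9 > 6 ✓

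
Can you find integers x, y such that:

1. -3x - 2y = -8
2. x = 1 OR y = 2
No

The full constraint system is jointly infeasible over the integers. Each constraint and what it forces:

  - -3x - 2y = -8: is a linear equation tying the variables together
  - x = 1 OR y = 2: forces a choice: either x = 1 or y = 2

Split on the disjunction (x = 1 OR y = 2):
  • If x = 1: with x = 1, every remaining term of the linear equation is divisible by 2, so the left side is ≡ 0 (mod 2); but the right side -5 ≡ 1 (mod 2). No integers can satisfy it.
  • If y = 2: with y = 2, every remaining term of the linear equation is divisible by 3, so the left side is ≡ 0 (mod 3); but the right side -4 ≡ 2 (mod 3). No integers can satisfy it.
Both branches are infeasible, so the system has no integer solution.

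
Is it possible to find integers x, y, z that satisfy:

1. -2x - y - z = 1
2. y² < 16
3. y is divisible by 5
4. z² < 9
Yes

Take x = -1, y = 0, z = 1. Substituting into each constraint:
  (1) -2(-1) + 0 + (-1) = 1 ✓
  (2) y² = (0)² = 0, and 0 < 16 ✓
  (3) 0 = 5 × 0, remainder 0 ✓
  (4) z² = (1)² = 1, and 1 < 9 ✓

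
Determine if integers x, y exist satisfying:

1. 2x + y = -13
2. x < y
Yes

Take x = -5, y = -3. Substituting into each constraint:
  (1) 2(-5) + (-3) = -13 ✓
  (2) -5 < -3 ✓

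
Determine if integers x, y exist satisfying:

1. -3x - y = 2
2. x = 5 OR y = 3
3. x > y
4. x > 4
Yes

Take x = 5, y = -17. Substituting into each constraint:
  (1) -3(5) + 17 = 2 ✓
  (2) x = 5, target 5 ✓ (first branch holds)
  (3) 5 > -17 ✓
  (4) 5 > 4 ✓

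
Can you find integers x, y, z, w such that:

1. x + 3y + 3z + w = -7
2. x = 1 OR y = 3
Yes

Take x = -16, y = 3, z = 0, w = 0. Substituting into each constraint:
  (1) (-16) + 3(3) + 3(0) + 0 = -7 ✓
  (2) y = 3, target 3 ✓ (second branch holds)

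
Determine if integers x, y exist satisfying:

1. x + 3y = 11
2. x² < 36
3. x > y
Yes

Take x = 5, y = 2. Substituting into each constraint:
  (1) 5 + 3(2) = 11 ✓
  (2) x² = (5)² = 25, and 25 < 36 ✓
  (3) 5 > 2 ✓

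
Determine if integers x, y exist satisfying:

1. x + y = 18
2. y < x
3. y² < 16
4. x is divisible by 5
Yes

Take x = 15, y = 3. Substituting into each constraint:
  (1) 15 + 3 = 18 ✓
  (2) 3 < 15 ✓
  (3) y² = (3)² = 9, and 9 < 16 ✓
  (4) 15 = 5 × 3, remainder 0 ✓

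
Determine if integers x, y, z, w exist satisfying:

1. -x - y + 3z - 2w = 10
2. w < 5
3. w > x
Yes

Take x = 0, y = -12, z = 0, w = 1. Substituting into each constraint:
  (1) 0 + 12 + 3(0) - 2(1) = 10 ✓
  (2) 1 < 5 ✓
  (3) 1 > 0 ✓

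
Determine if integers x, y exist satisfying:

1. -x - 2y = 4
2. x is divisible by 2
Yes

Take x = 0, y = -2. Substituting into each constraint:
  (1) 0 - 2(-2) = 4 ✓
  (2) 0 = 2 × 0, remainder 0 ✓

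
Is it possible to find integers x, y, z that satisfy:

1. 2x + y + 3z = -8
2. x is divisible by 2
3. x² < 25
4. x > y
Yes

Take x = 0, y = -2, z = -2. Substituting into each constraint:
  (1) 2(0) + (-2) + 3(-2) = -8 ✓
  (2) 0 = 2 × 0, remainder 0 ✓
  (3) x² = (0)² = 0, and 0 < 25 ✓
  (4) 0 > -2 ✓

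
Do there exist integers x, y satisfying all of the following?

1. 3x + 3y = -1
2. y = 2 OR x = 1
No

Even the single constraint (3x + 3y = -1) is infeasible over the integers.

  - 3x + 3y = -1: every term on the left is divisible by 3, so the LHS ≡ 0 (mod 3), but the RHS -1 is not — no integer solution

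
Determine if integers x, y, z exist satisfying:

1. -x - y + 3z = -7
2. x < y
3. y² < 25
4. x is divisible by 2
Yes

Take x = 0, y = 1, z = -2. Substituting into each constraint:
  (1) 0 + (-1) + 3(-2) = -7 ✓
  (2) 0 < 1 ✓
  (3) y² = (1)² = 1, and 1 < 25 ✓
  (4) 0 = 2 × 0, remainder 0 ✓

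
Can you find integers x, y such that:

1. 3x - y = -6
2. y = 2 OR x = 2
Yes

Take x = 2, y = 12. Substituting into each constraint:
  (1) 3(2) + (-12) = -6 ✓
  (2) x = 2, target 2 ✓ (second branch holds)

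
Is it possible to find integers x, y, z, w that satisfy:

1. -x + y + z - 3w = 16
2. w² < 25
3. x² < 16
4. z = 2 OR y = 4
Yes

Take x = 0, y = 14, z = 2, w = 0. Substituting into each constraint:
  (1) 0 + 14 + 2 - 3(0) = 16 ✓
  (2) w² = (0)² = 0, and 0 < 25 ✓
  (3) x² = (0)² = 0, and 0 < 16 ✓
  (4) z = 2, target 2 ✓ (first branch holds)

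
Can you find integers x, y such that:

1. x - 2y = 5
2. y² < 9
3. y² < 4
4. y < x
Yes

Take x = 5, y = 0. Substituting into each constraint:
  (1) 5 - 2(0) = 5 ✓
  (2) y² = (0)² = 0, and 0 < 9 ✓
  (3) y² = (0)² = 0, and 0 < 4 ✓
  (4) 0 < 5 ✓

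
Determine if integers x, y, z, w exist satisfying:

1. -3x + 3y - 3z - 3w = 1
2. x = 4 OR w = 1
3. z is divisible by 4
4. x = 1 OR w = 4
No

Even the single constraint (-3x + 3y - 3z - 3w = 1) is infeasible over the integers.

  - -3x + 3y - 3z - 3w = 1: every term on the left is divisible by 3, so the LHS ≡ 0 (mod 3), but the RHS 1 is not — no integer solution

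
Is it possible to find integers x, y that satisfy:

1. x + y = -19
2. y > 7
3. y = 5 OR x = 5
No

The full constraint system is jointly infeasible over the integers. Each constraint and what it forces:

  - x + y = -19: is a linear equation tying the variables together
  - y > 7: bounds one variable relative to a constant
  - y = 5 OR x = 5: forces a choice: either y = 5 or x = 5

Split on the disjunction (y = 5 OR x = 5):
  • If y = 5: this contradicts the bound y ≥ 8.
  • If x = 5: the equation forces y = -24, which contradicts the bound y ≥ 8.
Both branches are infeasible, so the system has no integer solution.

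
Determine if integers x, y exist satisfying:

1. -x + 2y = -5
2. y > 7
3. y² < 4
No

A contradictory subset is {y > 7, y² < 4}. No integer assignment can satisfy these jointly:

  - y > 7: bounds one variable relative to a constant
  - y² < 4: restricts y to |y| ≤ 1

Direct contradiction: the bounds on y require y ≥ 8 and y ≤ 1 simultaneously, which is empty.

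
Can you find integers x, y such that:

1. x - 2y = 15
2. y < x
Yes

Take x = -13, y = -14. Substituting into each constraint:
  (1) (-13) - 2(-14) = 15 ✓
  (2) -14 < -13 ✓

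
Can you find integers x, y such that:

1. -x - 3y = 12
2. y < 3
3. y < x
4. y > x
No

A contradictory subset is {y < x, y > x}. No integer assignment can satisfy these jointly:

  - y < x: bounds one variable relative to another variable
  - y > x: bounds one variable relative to another variable

Direct contradiction: x > y and y > x cannot both hold.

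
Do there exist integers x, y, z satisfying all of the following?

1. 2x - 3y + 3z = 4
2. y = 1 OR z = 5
Yes

Take x = 2, y = 1, z = 1. Substituting into each constraint:
  (1) 2(2) - 3(1) + 3(1) = 4 ✓
  (2) y = 1, target 1 ✓ (first branch holds)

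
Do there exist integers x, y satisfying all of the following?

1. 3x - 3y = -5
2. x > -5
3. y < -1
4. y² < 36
No

Even the single constraint (3x - 3y = -5) is infeasible over the integers.

  - 3x - 3y = -5: every term on the left is divisible by 3, so the LHS ≡ 0 (mod 3), but the RHS -5 is not — no integer solution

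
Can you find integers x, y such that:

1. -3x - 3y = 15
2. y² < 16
Yes

Take x = -5, y = 0. Substituting into each constraint:
  (1) -3(-5) - 3(0) = 15 ✓
  (2) y² = (0)² = 0, and 0 < 16 ✓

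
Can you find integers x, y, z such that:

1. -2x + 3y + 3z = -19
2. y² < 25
Yes

Take x = 2, y = 0, z = -5. Substituting into each constraint:
  (1) -2(2) + 3(0) + 3(-5) = -19 ✓
  (2) y² = (0)² = 0, and 0 < 25 ✓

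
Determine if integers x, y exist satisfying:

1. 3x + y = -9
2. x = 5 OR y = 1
Yes

Take x = 5, y = -24. Substituting into each constraint:
  (1) 3(5) + (-24) = -9 ✓
  (2) x = 5, target 5 ✓ (first branch holds)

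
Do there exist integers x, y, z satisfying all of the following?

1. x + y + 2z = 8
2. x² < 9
Yes

Take x = 0, y = 0, z = 4. Substituting into each constraint:
  (1) 0 + 0 + 2(4) = 8 ✓
  (2) x² = (0)² = 0, and 0 < 9 ✓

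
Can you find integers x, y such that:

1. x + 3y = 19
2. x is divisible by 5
Yes

Take x = 10, y = 3. Substituting into each constraint:
  (1) 10 + 3(3) = 19 ✓
  (2) 10 = 5 × 2, remainder 0 ✓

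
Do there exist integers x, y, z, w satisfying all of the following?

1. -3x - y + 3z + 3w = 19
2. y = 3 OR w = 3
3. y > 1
Yes

Take x = -4, y = 2, z = 0, w = 3. Substituting into each constraint:
  (1) -3(-4) + (-2) + 3(0) + 3(3) = 19 ✓
  (2) w = 3, target 3 ✓ (second branch holds)
  (3) 2 > 1 ✓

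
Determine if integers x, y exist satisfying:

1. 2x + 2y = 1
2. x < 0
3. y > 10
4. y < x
No

Even the single constraint (2x + 2y = 1) is infeasible over the integers.

  - 2x + 2y = 1: every term on the left is divisible by 2, so the LHS ≡ 0 (mod 2), but the RHS 1 is not — no integer solution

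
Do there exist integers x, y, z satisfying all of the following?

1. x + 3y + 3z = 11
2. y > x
Yes

Take x = 2, y = 3, z = 0. Substituting into each constraint:
  (1) 2 + 3(3) + 3(0) = 11 ✓
  (2) 3 > 2 ✓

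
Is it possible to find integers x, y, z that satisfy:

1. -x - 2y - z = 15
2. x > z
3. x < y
Yes

Take x = -4, y = -3, z = -5. Substituting into each constraint:
  (1) 4 - 2(-3) + 5 = 15 ✓
  (2) -4 > -5 ✓
  (3) -4 < -3 ✓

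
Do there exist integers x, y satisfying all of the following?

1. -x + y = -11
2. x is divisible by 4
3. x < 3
Yes

Take x = 0, y = -11. Substituting into each constraint:
  (1) 0 + (-11) = -11 ✓
  (2) 0 = 4 × 0, remainder 0 ✓
  (3) 0 < 3 ✓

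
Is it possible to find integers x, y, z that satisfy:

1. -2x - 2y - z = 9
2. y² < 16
Yes

Take x = 0, y = 0, z = -9. Substituting into each constraint:
  (1) -2(0) - 2(0) + 9 = 9 ✓
  (2) y² = (0)² = 0, and 0 < 16 ✓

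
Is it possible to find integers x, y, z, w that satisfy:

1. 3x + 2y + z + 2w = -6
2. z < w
Yes

Take x = 0, y = -4, z = 0, w = 1. Substituting into each constraint:
  (1) 3(0) + 2(-4) + 0 + 2(1) = -6 ✓
  (2) 0 < 1 ✓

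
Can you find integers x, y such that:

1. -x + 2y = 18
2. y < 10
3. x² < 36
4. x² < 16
Yes

Take x = 0, y = 9. Substituting into each constraint:
  (1) 0 + 2(9) = 18 ✓
  (2) 9 < 10 ✓
  (3) x² = (0)² = 0, and 0 < 36 ✓
  (4) x² = (0)² = 0, and 0 < 16 ✓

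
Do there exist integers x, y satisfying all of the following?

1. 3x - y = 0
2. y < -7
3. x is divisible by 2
Yes

Take x = -4, y = -12. Substituting into each constraint:
  (1) 3(-4) + 12 = 0 ✓
  (2) -12 < -7 ✓
  (3) -4 = 2 × -2, remainder 0 ✓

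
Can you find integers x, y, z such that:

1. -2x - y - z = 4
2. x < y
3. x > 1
Yes

Take x = 2, y = 3, z = -11. Substituting into each constraint:
  (1) -2(2) + (-3) + 11 = 4 ✓
  (2) 2 < 3 ✓
  (3) 2 > 1 ✓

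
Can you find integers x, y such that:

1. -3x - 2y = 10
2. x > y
Yes

Take x = 0, y = -5. Substituting into each constraint:
  (1) -3(0) - 2(-5) = 10 ✓
  (2) 0 > -5 ✓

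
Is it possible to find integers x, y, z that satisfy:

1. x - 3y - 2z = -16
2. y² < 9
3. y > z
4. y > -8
Yes

Take x = -18, y = 0, z = -1. Substituting into each constraint:
  (1) (-18) - 3(0) - 2(-1) = -16 ✓
  (2) y² = (0)² = 0, and 0 < 9 ✓
  (3) 0 > -1 ✓
  (4) 0 > -8 ✓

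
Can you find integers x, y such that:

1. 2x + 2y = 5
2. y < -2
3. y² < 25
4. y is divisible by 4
No

Even the single constraint (2x + 2y = 5) is infeasible over the integers.

  - 2x + 2y = 5: every term on the left is divisible by 2, so the LHS ≡ 0 (mod 2), but the RHS 5 is not — no integer solution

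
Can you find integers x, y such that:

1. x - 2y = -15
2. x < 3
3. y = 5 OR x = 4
Yes

Take x = -5, y = 5. Substituting into each constraint:
  (1) (-5) - 2(5) = -15 ✓
  (2) -5 < 3 ✓
  (3) y = 5, target 5 ✓ (first branch holds)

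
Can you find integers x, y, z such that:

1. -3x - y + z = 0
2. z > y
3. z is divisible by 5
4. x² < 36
Yes

Take x = 1, y = -3, z = 0. Substituting into each constraint:
  (1) -3(1) + 3 + 0 = 0 ✓
  (2) 0 > -3 ✓
  (3) 0 = 5 × 0, remainder 0 ✓
  (4) x² = (1)² = 1, and 1 < 36 ✓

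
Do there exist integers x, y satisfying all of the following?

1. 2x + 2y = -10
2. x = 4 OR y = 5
Yes

Take x = -10, y = 5. Substituting into each constraint:
  (1) 2(-10) + 2(5) = -10 ✓
  (2) y = 5, target 5 ✓ (second branch holds)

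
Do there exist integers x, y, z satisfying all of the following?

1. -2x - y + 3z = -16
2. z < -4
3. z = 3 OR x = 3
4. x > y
Yes

Take x = 3, y = -5, z = -5. Substituting into each constraint:
  (1) -2(3) + 5 + 3(-5) = -16 ✓
  (2) -5 < -4 ✓
  (3) x = 3, target 3 ✓ (second branch holds)
  (4) 3 > -5 ✓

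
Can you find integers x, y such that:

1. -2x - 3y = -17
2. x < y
Yes

Take x = 1, y = 5. Substituting into each constraint:
  (1) -2(1) - 3(5) = -17 ✓
  (2) 1 < 5 ✓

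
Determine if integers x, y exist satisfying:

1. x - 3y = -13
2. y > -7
Yes

Take x = -13, y = 0. Substituting into each constraint:
  (1) (-13) - 3(0) = -13 ✓
  (2) 0 > -7 ✓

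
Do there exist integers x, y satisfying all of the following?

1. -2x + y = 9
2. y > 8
Yes

Take x = 0, y = 9. Substituting into each constraint:
  (1) -2(0) + 9 = 9 ✓
  (2) 9 > 8 ✓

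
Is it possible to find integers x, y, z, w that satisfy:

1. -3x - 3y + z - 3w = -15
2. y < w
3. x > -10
Yes

Take x = 0, y = -1, z = -18, w = 0. Substituting into each constraint:
  (1) -3(0) - 3(-1) + (-18) - 3(0) = -15 ✓
  (2) -1 < 0 ✓
  (3) 0 > -10 ✓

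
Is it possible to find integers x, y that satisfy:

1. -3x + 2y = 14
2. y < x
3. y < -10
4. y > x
No

A contradictory subset is {y < x, y > x}. No integer assignment can satisfy these jointly:

  - y < x: bounds one variable relative to another variable
  - y > x: bounds one variable relative to another variable

Direct contradiction: x > y and y > x cannot both hold.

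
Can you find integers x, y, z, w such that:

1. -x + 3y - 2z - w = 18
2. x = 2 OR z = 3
Yes

Take x = 2, y = 0, z = -10, w = 0. Substituting into each constraint:
  (1) (-2) + 3(0) - 2(-10) + 0 = 18 ✓
  (2) x = 2, target 2 ✓ (first branch holds)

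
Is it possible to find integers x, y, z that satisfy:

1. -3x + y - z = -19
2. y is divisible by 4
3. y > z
Yes

Take x = 7, y = 0, z = -2. Substituting into each constraint:
  (1) -3(7) + 0 + 2 = -19 ✓
  (2) 0 = 4 × 0, remainder 0 ✓
  (3) 0 > -2 ✓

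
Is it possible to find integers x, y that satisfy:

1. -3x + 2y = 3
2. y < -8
Yes

Take x = -7, y = -9. Substituting into each constraint:
  (1) -3(-7) + 2(-9) = 3 ✓
  (2) -9 < -8 ✓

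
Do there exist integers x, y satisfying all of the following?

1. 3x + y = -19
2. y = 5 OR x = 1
Yes

Take x = 1, y = -22. Substituting into each constraint:
  (1) 3(1) + (-22) = -19 ✓
  (2) x = 1, target 1 ✓ (second branch holds)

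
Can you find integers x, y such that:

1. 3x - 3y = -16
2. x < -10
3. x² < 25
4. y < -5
No

Even the single constraint (3x - 3y = -16) is infeasible over the integers.

  - 3x - 3y = -16: every term on the left is divisible by 3, so the LHS ≡ 0 (mod 3), but the RHS -16 is not — no integer solution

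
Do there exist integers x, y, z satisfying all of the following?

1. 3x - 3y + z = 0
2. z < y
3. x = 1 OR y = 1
Yes

Take x = 1, y = 0, z = -3. Substituting into each constraint:
  (1) 3(1) - 3(0) + (-3) = 0 ✓
  (2) -3 < 0 ✓
  (3) x = 1, target 1 ✓ (first branch holds)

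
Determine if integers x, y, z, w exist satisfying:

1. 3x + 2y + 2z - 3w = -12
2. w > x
Yes

Take x = -2, y = 0, z = -3, w = 0. Substituting into each constraint:
  (1) 3(-2) + 2(0) + 2(-3) - 3(0) = -12 ✓
  (2) 0 > -2 ✓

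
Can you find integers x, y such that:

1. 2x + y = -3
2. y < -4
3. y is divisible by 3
Yes

Take x = 3, y = -9. Substituting into each constraint:
  (1) 2(3) + (-9) = -3 ✓
  (2) -9 < -4 ✓
  (3) -9 = 3 × -3, remainder 0 ✓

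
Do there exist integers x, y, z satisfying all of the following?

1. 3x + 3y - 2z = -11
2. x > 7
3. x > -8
Yes

Take x = 8, y = -11, z = 1. Substituting into each constraint:
  (1) 3(8) + 3(-11) - 2(1) = -11 ✓
  (2) 8 > 7 ✓
  (3) 8 > -8 ✓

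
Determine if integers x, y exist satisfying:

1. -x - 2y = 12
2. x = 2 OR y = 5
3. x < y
Yes

Take x = -22, y = 5. Substituting into each constraint:
  (1) 22 - 2(5) = 12 ✓
  (2) y = 5, target 5 ✓ (second branch holds)
  (3) -22 < 5 ✓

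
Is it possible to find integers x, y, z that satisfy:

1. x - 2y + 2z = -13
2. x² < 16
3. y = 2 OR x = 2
Yes

Take x = 1, y = 2, z = -5. Substituting into each constraint:
  (1) 1 - 2(2) + 2(-5) = -13 ✓
  (2) x² = (1)² = 1, and 1 < 16 ✓
  (3) y = 2, target 2 ✓ (first branch holds)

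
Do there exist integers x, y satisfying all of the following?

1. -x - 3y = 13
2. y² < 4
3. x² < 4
No

The full constraint system is jointly infeasible over the integers. Each constraint and what it forces:

  - -x - 3y = 13: is a linear equation tying the variables together
  - y² < 4: restricts y to |y| ≤ 1
  - x² < 4: restricts x to |x| ≤ 1

Range argument: with x ∈ [-1, 1], y ∈ [-1, 1], the left side of the equation is at most 4, but the right side is 13 > 4. No integer solution exists.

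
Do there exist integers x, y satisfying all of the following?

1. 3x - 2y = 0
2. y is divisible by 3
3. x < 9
Yes

Take x = 0, y = 0. Substituting into each constraint:
  (1) 3(0) - 2(0) = 0 ✓
  (2) 0 = 3 × 0, remainder 0 ✓
  (3) 0 < 9 ✓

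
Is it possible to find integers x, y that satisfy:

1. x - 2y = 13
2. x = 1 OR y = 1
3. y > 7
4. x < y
No

A contradictory subset is {x - 2y = 13, x = 1 OR y = 1, y > 7}. No integer assignment can satisfy these jointly:

  - x - 2y = 13: is a linear equation tying the variables together
  - x = 1 OR y = 1: forces a choice: either x = 1 or y = 1
  - y > 7: bounds one variable relative to a constant

Split on the disjunction (x = 1 OR y = 1):
  • If x = 1: the equation forces y = -6, which contradicts the bound y ≥ 8.
  • If y = 1: this contradicts the bound y ≥ 8.
Both branches are infeasible, so the system has no integer solution.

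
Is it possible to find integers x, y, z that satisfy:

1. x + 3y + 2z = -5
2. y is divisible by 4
Yes

Take x = 1, y = 0, z = -3. Substituting into each constraint:
  (1) 1 + 3(0) + 2(-3) = -5 ✓
  (2) 0 = 4 × 0, remainder 0 ✓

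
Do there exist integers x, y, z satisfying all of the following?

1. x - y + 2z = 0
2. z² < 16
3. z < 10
Yes

Take x = 0, y = 0, z = 0. Substituting into each constraint:
  (1) 0 + 0 + 2(0) = 0 ✓
  (2) z² = (0)² = 0, and 0 < 16 ✓
  (3) 0 < 10 ✓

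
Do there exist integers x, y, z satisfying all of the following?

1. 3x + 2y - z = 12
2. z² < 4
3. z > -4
Yes

Take x = 4, y = 0, z = 0. Substituting into each constraint:
  (1) 3(4) + 2(0) + 0 = 12 ✓
  (2) z² = (0)² = 0, and 0 < 4 ✓
  (3) 0 > -4 ✓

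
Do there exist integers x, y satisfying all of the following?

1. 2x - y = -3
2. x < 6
Yes

Take x = 0, y = 3. Substituting into each constraint:
  (1) 2(0) + (-3) = -3 ✓
  (2) 0 < 6 ✓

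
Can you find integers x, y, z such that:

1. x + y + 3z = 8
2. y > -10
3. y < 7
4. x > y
Yes

Take x = 3, y = 2, z = 1. Substituting into each constraint:
  (1) 3 + 2 + 3(1) = 8 ✓
  (2) 2 > -10 ✓
  (3) 2 < 7 ✓
  (4) 3 > 2 ✓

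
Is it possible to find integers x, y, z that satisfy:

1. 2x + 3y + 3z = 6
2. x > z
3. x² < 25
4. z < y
Yes

Take x = 0, y = 3, z = -1. Substituting into each constraint:
  (1) 2(0) + 3(3) + 3(-1) = 6 ✓
  (2) 0 > -1 ✓
  (3) x² = (0)² = 0, and 0 < 25 ✓
  (4) -1 < 3 ✓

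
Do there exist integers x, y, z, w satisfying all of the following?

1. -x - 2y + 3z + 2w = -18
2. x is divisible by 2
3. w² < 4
Yes

Take x = 0, y = 9, z = 0, w = 0. Substituting into each constraint:
  (1) 0 - 2(9) + 3(0) + 2(0) = -18 ✓
  (2) 0 = 2 × 0, remainder 0 ✓
  (3) w² = (0)² = 0, and 0 < 4 ✓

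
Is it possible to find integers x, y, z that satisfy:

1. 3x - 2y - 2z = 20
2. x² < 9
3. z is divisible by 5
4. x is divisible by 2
Yes

Take x = 0, y = -10, z = 0. Substituting into each constraint:
  (1) 3(0) - 2(-10) - 2(0) = 20 ✓
  (2) x² = (0)² = 0, and 0 < 9 ✓
  (3) 0 = 5 × 0, remainder 0 ✓
  (4) 0 = 2 × 0, remainder 0 ✓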